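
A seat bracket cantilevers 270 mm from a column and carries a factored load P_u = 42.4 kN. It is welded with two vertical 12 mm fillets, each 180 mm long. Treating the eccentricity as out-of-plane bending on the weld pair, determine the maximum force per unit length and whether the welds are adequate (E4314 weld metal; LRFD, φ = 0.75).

E43XX → F_EXX = 430 MPa.
L_w = 2 × 180 = 360 mm; section modulus (unit throat) S = 2 × L²/6 = 10800 mm².
Direct shear f_v = P/L_w = 42.4×10³/360 = 117.8 N/mm.
Moment M = P × e = 42.4×10³ × 270 = 11448000 N·mm; bending f_b = M/S = 1060 N/mm.
f_max = √(f_v² + f_b²) = √(117.8² + 1060²) = 1067 N/mm.
φr_n = 0.75 × 0.6 × 430 × (0.707 × 12) = 1642 N/mm → adequate.

f_max ≈ 1070 N/mm; adequate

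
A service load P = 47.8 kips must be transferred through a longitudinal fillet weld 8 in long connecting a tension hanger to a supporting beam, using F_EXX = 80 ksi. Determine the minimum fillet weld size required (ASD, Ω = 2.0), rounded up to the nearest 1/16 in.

Total weld length L = 8 in.
Required throat t_e = P × Ω / (0.6 F_EXX × L) = 47.8 × 2.0 / (0.6 × 80 × 8) = 0.249 in.
Required leg w = t_e / 0.707 = 0.3521 in → use 3/8 in.

w = 3/8 in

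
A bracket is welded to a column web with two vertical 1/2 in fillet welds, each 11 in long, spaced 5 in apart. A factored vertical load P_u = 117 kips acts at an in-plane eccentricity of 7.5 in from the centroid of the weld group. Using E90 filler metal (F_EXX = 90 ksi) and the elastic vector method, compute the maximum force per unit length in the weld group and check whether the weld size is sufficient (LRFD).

f_max ≈ 17.6 kip/in; NOT adequate

Total weld length L_w = 22 in. Treat welds as unit-width lines.
Polar moment about centroid: J = 2[d³/12 + d(b/2)²] = 2[11³/12 + 11×2.5²] = 359.3 in³.
Direct shear f_v = P/L_w = 117 / 22 = 5.318 kip/in (vertical).
Torsion M = P·e = 117 × 7.5 = 877.5 kip·in.
Critical point at (x, y) = (2.5, 5.5) from centroid. f_tx = M·y/J = 13.43 kip/in; f_ty = M·x/J = 6.105 kip/in.
Resultant f_max = √[f_tx² + (f_v + f_ty)²] = √[13.43² + (5.318 + 6.105)²] = 17.63 kip/in.
Capacity per unit length: φr_n = 0.75 × 0.6 × 90 × (0.707 × 0.5) = 14.32 kip/in.
17.63 > 14.32 → NOT adequate.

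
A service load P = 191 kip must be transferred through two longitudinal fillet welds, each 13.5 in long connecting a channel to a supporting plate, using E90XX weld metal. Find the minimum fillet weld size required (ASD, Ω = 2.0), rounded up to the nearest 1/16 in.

w = 3/8 in

E90XX → F_EXX = 90 ksi.
Total weld length L = 27 in.
Required throat t_e = P × Ω / (0.6 F_EXX × L) = 191 × 2.0 / (0.6 × 90 × 27) = 0.262 in.
Required leg w = t_e / 0.707 = 0.3706 in → use 3/8 in.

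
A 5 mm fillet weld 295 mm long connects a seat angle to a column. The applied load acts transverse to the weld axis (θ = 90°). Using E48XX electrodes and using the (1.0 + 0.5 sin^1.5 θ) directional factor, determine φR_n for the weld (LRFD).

φR_n ≈ 338 kN

E48XX → F_EXX = 480 MPa.
t_e = 0.707 × 5 = 3.535 mm; A_we = 3.535 × 295 = 1043 mm².
Directional factor: 1.0 + 0.5 sin^1.5(90°) = 1.5.
F_nw = 0.6 × 480 × 1.5 = 432 MPa.
φR_n = 0.75 × 432 × 1043 × 10⁻³ = 337.9 kN.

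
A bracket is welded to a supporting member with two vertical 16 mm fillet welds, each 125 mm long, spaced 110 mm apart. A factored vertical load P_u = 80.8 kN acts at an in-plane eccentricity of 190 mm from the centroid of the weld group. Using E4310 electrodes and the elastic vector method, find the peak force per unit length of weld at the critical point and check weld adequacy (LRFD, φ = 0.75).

E43XX → F_EXX = 430 MPa.
Total weld length L_w = 250 mm. Treat welds as unit-width lines.
Polar moment about centroid: J = 2[d³/12 + d(b/2)²] = 2[125³/12 + 125×55²] = 1082000 mm³.
Direct shear f_v = P/L_w = 80.8×10³ / 250 = 323.2 N/mm (vertical).
Torsion M = P·e = 80.8×10³ × 190 = 15352000 N·mm.
Critical point at (x, y) = (55, 62.5) from centroid. f_tx = M·y/J = 887 N/mm; f_ty = M·x/J = 780.5 N/mm.
Resultant f_max = √[f_tx² + (f_v + f_ty)²] = √[887² + (323.2 + 780.5)²] = 1416 N/mm.
Capacity per unit length: φr_n = 0.75 × 0.6 × 430 × (0.707 × 16) = 2189 N/mm.
1416 ≤ 2189 → adequate.

f_max ≈ 1420 N/mm; adequate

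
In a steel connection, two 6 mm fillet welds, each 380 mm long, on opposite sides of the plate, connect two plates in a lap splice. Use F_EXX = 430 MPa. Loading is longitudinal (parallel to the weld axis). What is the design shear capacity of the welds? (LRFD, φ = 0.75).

Effective throat t_e = 0.707 × 6 = 4.242 mm.
Total length L = 760 mm; A_we = 4.242 × 760 = 3224 mm².
F_nw = 0.6 F_EXX = 0.6 × 430 = 258 MPa.
φR_n = 0.75 × 258 × 3224 × 10⁻³ = 623.8 kN.

φR_n ≈ 624 kN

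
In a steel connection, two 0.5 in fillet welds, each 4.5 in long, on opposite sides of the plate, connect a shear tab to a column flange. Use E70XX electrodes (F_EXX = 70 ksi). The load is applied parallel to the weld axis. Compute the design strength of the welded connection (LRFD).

φR_n ≈ 100 kip

Effective throat t_e = 0.707 × 0.5 = 0.3535 in.
Total length L = 9 in; A_we = 0.3535 × 9 = 3.181 in².
F_nw = 0.6 F_EXX = 0.6 × 70 = 42 ksi.
φR_n = 0.75 × 42 × 3.181 = 100.2 kip.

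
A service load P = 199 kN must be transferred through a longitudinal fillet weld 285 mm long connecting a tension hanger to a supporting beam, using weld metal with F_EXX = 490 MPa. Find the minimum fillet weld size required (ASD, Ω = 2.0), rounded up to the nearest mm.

w = 7 mm

Total weld length L = 285 mm.
Required throat t_e = P × Ω / (0.6 F_EXX × L) = 199 × 2.0 / (0.6 × 490 × 285 × 10⁻³) = 4.75 mm.
Required leg w = t_e / 0.707 = 6.718 mm → use 7 mm.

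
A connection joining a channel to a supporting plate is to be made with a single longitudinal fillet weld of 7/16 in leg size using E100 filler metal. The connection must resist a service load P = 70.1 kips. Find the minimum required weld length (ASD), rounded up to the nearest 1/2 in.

L = 8 in

E100XX → F_EXX = 100 ksi.
Throat t_e = 0.707 × 0.4375 = 0.3093 in.
r_n/Ω = (0.6 × 100 × 0.3093) / 2.0 = 9.279 kip/in.
L_req = P / (r_n/Ω) = 70.1 / 9.279 = 7.554 in total.
Round up → use L = 8 in.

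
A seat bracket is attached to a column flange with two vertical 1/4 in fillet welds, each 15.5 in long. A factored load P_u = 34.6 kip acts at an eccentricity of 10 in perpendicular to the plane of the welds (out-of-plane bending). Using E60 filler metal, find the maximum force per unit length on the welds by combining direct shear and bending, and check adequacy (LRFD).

f_max ≈ 4.46 kip/in; adequate

E60XX → F_EXX = 60 ksi.
L_w = 2 × 15.5 = 31 in; section modulus (unit throat) S = 2 × L²/6 = 80.08 in².
Direct shear f_v = P/L_w = 34.6/31 = 1.116 kip/in.
Moment M = P × e = 34.6 × 10 = 346 kip·in; bending f_b = M/S = 4.32 kip/in.
f_max = √(f_v² + f_b²) = √(1.116² + 4.32²) = 4.462 kip/in.
φr_n = 0.75 × 0.6 × 60 × (0.707 × 0.25) = 4.772 kip/in → adequate.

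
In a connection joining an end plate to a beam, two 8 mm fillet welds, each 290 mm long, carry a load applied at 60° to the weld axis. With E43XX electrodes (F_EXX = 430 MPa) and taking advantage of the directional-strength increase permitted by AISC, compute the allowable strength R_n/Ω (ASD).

R_n/Ω ≈ 594 kN

t_e = 0.707 × 8 = 5.656 mm; A_we = 5.656 × 580 = 3280 mm².
Directional factor: 1.0 + 0.5 sin^1.5(60°) = 1.403.
F_nw = 0.6 × 430 × 1.403 = 362 MPa.
R_n/Ω = (362 × 3280) / 2.0 × 10⁻³ = 593.7 kN.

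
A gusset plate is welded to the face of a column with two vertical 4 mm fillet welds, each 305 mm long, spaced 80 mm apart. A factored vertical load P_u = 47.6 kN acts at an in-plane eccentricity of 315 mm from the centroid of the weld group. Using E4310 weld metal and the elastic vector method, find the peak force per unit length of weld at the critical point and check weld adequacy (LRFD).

E43XX → F_EXX = 430 MPa.
Total weld length L_w = 610 mm. Treat welds as unit-width lines.
Polar moment about centroid: J = 2[d³/12 + d(b/2)²] = 2[305³/12 + 305×40²] = 5705000 mm³.
Direct shear f_v = P/L_w = 47.6×10³ / 610 = 78.03 N/mm (vertical).
Torsion M = P·e = 47.6×10³ × 315 = 14994000 N·mm.
Critical point at (x, y) = (40, 152.5) from centroid. f_tx = M·y/J = 400.8 N/mm; f_ty = M·x/J = 105.1 N/mm.
Resultant f_max = √[f_tx² + (f_v + f_ty)²] = √[400.8² + (78.03 + 105.1)²] = 440.7 N/mm.
Capacity per unit length: φr_n = 0.75 × 0.6 × 430 × (0.707 × 4) = 547.2 N/mm.
440.7 ≤ 547.2 → adequate.

f_max ≈ 441 N/mm; adequate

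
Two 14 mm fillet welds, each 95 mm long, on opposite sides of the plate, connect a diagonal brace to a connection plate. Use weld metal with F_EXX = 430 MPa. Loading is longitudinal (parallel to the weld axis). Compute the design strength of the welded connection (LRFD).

Effective throat t_e = 0.707 × 14 = 9.898 mm.
Total length L = 190 mm; A_we = 9.898 × 190 = 1881 mm².
F_nw = 0.6 F_EXX = 0.6 × 430 = 258 MPa.
φR_n = 0.75 × 258 × 1881 × 10⁻³ = 363.9 kN.

φR_n ≈ 364 kN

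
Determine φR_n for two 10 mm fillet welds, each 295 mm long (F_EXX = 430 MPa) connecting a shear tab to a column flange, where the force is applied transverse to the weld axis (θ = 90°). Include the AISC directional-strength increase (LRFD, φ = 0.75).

φR_n ≈ 1210 kN

t_e = 0.707 × 10 = 7.07 mm; A_we = 7.07 × 590 = 4171 mm².
Directional factor: 1.0 + 0.5 sin^1.5(90°) = 1.5.
F_nw = 0.6 × 430 × 1.5 = 387 MPa.
φR_n = 0.75 × 387 × 4171 × 10⁻³ = 1211 kN.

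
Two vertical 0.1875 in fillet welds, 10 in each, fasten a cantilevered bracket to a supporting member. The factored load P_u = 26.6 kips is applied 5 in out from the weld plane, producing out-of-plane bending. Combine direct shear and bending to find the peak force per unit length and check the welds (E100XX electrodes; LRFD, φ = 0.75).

f_max ≈ 4.21 kip/in; adequate

E100XX → F_EXX = 100 ksi.
L_w = 2 × 10 = 20 in; section modulus (unit throat) S = 2 × L²/6 = 33.33 in².
Direct shear f_v = P/L_w = 26.6/20 = 1.33 kip/in.
Moment M = P × e = 26.6 × 5 = 133 kip·in; bending f_b = M/S = 3.99 kip/in.
f_max = √(f_v² + f_b²) = √(1.33² + 3.99²) = 4.206 kip/in.
φr_n = 0.75 × 0.6 × 100 × (0.707 × 0.1875) = 5.965 kip/in → adequate.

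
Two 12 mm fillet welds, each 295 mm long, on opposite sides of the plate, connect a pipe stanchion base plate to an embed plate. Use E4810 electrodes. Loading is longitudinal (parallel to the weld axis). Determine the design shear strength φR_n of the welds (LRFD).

E48XX → F_EXX = 480 MPa.
Effective throat t_e = 0.707 × 12 = 8.484 mm.
Total length L = 590 mm; A_we = 8.484 × 590 = 5006 mm².
F_nw = 0.6 F_EXX = 0.6 × 480 = 288 MPa.
φR_n = 0.75 × 288 × 5006 × 10⁻³ = 1081 kN.

φR_n ≈ 1080 kN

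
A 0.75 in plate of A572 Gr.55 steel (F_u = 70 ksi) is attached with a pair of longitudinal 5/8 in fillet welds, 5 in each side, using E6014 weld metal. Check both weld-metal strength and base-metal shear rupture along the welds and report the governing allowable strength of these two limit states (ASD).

R_n/Ω ≈ 79.5 kips (weld metal governs)

E60XX → F_EXX = 60 ksi.
t_e = 0.707 × 0.625 = 0.4419 in; L = 10 in.
Weld metal: R_n/Ω = (1/2.0) × 0.6 × 60 × 0.4419 × 10 = 79.54 kips.
Base metal (shear rupture): R_n/Ω = (1/2.0) × 0.6 × 70 × 0.75 × 10 = 157.5 kips.
Governing: weld metal.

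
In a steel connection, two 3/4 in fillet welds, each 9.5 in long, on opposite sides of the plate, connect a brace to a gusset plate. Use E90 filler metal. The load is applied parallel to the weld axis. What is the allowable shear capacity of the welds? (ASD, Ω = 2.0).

E90XX → F_EXX = 90 ksi.
Effective throat t_e = 0.707 × 0.75 = 0.5302 in.
Total length L = 19 in; A_we = 0.5302 × 19 = 10.07 in².
F_nw = 0.6 F_EXX = 0.6 × 90 = 54 ksi.
R_n = 54 × 10.07 = 544 kip; R_n/Ω = 544/2.0 = 272 kip.

R_n/Ω ≈ 272 kip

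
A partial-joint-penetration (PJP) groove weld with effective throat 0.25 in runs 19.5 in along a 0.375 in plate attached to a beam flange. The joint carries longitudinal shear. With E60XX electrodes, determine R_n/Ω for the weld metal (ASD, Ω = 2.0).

R_n/Ω ≈ 87.8 kip

E60XX → F_EXX = 60 ksi.
Effective throat (given) t_e = 0.25 in.
A_we = 0.25 × 19.5 = 4.875 in².
F_nw = 0.6 F_EXX = 36 ksi.
R_n/Ω = (36 × 4.875) / 2.0 = 87.75 kip.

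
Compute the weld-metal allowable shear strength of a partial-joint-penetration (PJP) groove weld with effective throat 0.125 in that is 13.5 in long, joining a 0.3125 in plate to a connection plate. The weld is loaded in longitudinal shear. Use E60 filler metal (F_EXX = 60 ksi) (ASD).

Effective throat (given) t_e = 0.125 in.
A_we = 0.125 × 13.5 = 1.688 in².
F_nw = 0.6 F_EXX = 36 ksi.
R_n/Ω = (36 × 1.688) / 2.0 = 30.38 kip.

R_n/Ω ≈ 30.4 kip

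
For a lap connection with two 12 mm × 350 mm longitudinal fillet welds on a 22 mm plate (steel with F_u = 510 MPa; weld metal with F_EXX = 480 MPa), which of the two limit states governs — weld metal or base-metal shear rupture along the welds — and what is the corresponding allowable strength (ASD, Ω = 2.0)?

R_n/Ω ≈ 855 kN (weld metal governs)

t_e = 0.707 × 12 = 8.484 mm; L = 700 mm.
Weld metal: R_n/Ω = (1/2.0) × 0.6 × 480 × 8.484 × 700 × 10⁻³ = 855.2 kN.
Base metal (shear rupture): R_n/Ω = (1/2.0) × 0.6 × 510 × 22 × 700 × 10⁻³ = 2356 kN.
Governing: weld metal.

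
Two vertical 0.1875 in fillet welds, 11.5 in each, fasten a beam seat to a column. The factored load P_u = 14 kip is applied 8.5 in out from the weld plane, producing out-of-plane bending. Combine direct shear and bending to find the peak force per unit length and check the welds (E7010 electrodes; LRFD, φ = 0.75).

E70XX → F_EXX = 70 ksi.
L_w = 2 × 11.5 = 23 in; section modulus (unit throat) S = 2 × L²/6 = 44.08 in².
Direct shear f_v = P/L_w = 14/23 = 0.6087 kip/in.
Moment M = P × e = 14 × 8.5 = 119 kip·in; bending f_b = M/S = 2.699 kip/in.
f_max = √(f_v² + f_b²) = √(0.6087² + 2.699²) = 2.767 kip/in.
φr_n = 0.75 × 0.6 × 70 × (0.707 × 0.1875) = 4.176 kip/in → adequate.

f_max ≈ 2.77 kip/in; adequate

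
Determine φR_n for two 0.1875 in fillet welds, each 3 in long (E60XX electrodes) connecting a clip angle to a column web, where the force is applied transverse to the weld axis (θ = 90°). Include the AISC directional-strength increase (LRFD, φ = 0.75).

φR_n ≈ 32.2 kips

E60XX → F_EXX = 60 ksi.
t_e = 0.707 × 0.1875 = 0.1326 in; A_we = 0.1326 × 6 = 0.7954 in².
Directional factor: 1.0 + 0.5 sin^1.5(90°) = 1.5.
F_nw = 0.6 × 60 × 1.5 = 54 ksi.
φR_n = 0.75 × 54 × 0.7954 = 32.21 kips.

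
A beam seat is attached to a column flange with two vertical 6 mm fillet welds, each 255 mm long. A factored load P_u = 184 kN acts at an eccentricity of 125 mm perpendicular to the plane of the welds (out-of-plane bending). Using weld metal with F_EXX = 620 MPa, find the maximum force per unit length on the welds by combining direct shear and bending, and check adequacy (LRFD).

L_w = 2 × 255 = 510 mm; section modulus (unit throat) S = 2 × L²/6 = 21680 mm².
Direct shear f_v = P/L_w = 184×10³/510 = 360.8 N/mm.
Moment M = P × e = 184×10³ × 125 = 23000000 N·mm; bending f_b = M/S = 1061 N/mm.
f_max = √(f_v² + f_b²) = √(360.8² + 1061²) = 1121 N/mm.
φr_n = 0.75 × 0.6 × 620 × (0.707 × 6) = 1184 N/mm → adequate.

f_max ≈ 1120 N/mm; adequate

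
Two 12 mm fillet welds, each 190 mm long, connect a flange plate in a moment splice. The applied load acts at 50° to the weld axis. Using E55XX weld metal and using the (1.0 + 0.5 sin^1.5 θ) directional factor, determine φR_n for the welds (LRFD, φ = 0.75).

E55XX → F_EXX = 550 MPa.
t_e = 0.707 × 12 = 8.484 mm; A_we = 8.484 × 380 = 3224 mm².
Directional factor: 1.0 + 0.5 sin^1.5(50°) = 1.335.
F_nw = 0.6 × 550 × 1.335 = 440.6 MPa.
φR_n = 0.75 × 440.6 × 3224 × 10⁻³ = 1065 kN.

φR_n ≈ 1070 kN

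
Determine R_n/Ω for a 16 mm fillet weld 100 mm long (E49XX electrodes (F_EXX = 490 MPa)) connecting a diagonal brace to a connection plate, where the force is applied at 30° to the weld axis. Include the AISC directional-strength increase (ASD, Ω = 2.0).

t_e = 0.707 × 16 = 11.31 mm; A_we = 11.31 × 100 = 1131 mm².
Directional factor: 1.0 + 0.5 sin^1.5(30°) = 1.177.
F_nw = 0.6 × 490 × 1.177 = 346 MPa.
R_n/Ω = (346 × 1131) / 2.0 × 10⁻³ = 195.7 kN.

R_n/Ω ≈ 196 kN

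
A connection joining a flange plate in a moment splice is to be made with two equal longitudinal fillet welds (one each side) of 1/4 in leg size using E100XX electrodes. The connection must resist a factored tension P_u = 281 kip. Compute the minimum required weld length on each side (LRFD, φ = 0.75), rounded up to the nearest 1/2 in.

L = 18 in on each side

E100XX → F_EXX = 100 ksi.
Throat t_e = 0.707 × 0.25 = 0.1767 in.
φr_n = 0.75 × 0.6 × 100 × 0.1767 = 7.954 kip/in.
L_req = P_u / φr_n = 281 / 7.954 = 35.33 in total.
Per side: 35.33 / 2 = 17.66 in.
Round up → use L = 18 in on each side.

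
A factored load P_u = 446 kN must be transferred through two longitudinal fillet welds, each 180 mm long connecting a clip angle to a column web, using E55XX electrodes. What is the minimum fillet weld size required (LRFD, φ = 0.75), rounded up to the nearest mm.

E55XX → F_EXX = 550 MPa.
Total weld length L = 360 mm.
Required throat t_e = P_u / (φ × 0.6 F_EXX × L) = 446 / (0.75 × 0.6 × 550 × 360 × 10⁻³) = 5.006 mm.
Required leg w = t_e / 0.707 = 7.08 mm → use 8 mm.

w = 8 mm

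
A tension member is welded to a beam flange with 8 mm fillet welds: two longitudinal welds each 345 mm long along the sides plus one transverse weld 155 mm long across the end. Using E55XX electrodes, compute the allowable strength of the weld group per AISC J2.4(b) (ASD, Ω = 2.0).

E55XX → F_EXX = 550 MPa.
t_e = 0.707 × 8 = 5.656 mm.
R_nwl = 0.6 × 550 × 5.656 × 690 × 10⁻³ = 1288 kN (longitudinal, 2 welds).
R_nwt = 0.6 × 550 × 5.656 × 155 × 10⁻³ = 289.3 kN (transverse, base value).
(i) R_nwl + R_nwt = 1577 kN; (ii) 0.85 R_nwl + 1.5 R_nwt = 1529 kN.
R_n = max = 1577 kN [governs: (i)]; R_n/Ω = 788.6 kN.

R_n/Ω ≈ 789 kN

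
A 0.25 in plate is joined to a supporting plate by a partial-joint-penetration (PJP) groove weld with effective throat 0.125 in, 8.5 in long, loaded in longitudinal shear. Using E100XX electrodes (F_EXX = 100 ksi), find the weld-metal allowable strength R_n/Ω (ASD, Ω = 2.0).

R_n/Ω ≈ 31.9 kip

Effective throat (given) t_e = 0.125 in.
A_we = 0.125 × 8.5 = 1.062 in².
F_nw = 0.6 F_EXX = 60 ksi.
R_n/Ω = (60 × 1.062) / 2.0 = 31.88 kip.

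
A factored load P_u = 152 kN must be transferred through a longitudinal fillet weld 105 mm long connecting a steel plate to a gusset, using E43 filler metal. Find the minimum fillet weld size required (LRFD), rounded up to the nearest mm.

E43XX → F_EXX = 430 MPa.
Total weld length L = 105 mm.
Required throat t_e = P_u / (φ × 0.6 F_EXX × L) = 152 / (0.75 × 0.6 × 430 × 105 × 10⁻³) = 7.481 mm.
Required leg w = t_e / 0.707 = 10.58 mm → use 11 mm.

w = 11 mm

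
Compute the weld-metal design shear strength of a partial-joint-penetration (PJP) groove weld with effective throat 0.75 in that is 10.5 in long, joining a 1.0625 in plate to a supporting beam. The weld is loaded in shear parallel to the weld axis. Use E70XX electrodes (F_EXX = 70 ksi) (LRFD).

φR_n ≈ 248 kip

Effective throat (given) t_e = 0.75 in.
A_we = 0.75 × 10.5 = 7.875 in².
F_nw = 0.6 F_EXX = 42 ksi.
φR_n = 0.75 × 42 × 7.875 = 248.1 kip.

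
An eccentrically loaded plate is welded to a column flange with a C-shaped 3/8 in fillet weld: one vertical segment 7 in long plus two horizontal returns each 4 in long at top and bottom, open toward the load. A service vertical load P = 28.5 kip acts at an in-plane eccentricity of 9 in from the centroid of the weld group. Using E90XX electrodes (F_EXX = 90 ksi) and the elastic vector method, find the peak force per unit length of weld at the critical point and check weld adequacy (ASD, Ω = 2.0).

Total weld length L_w = 15 in. Treat welds as unit-width lines.
Centroid: x̄ = 2×4×2 / 15 = 1.067 in from the vertical weld.
Polar moment about centroid: J = I_x + I_y = [7³/12 + 2×4×3.5²] + [7×1.067² + 2(4³/12 + 4×0.9333²)] = 152.2 in³.
Direct shear f_v = P/L_w = 28.5 / 15 = 1.9 kip/in (vertical).
Torsion M = P·e = 28.5 × 9 = 256.5 kip·in.
Critical point at (x, y) = (2.933, 3.5) from centroid. f_tx = M·y/J = 5.899 kip/in; f_ty = M·x/J = 4.944 kip/in.
Resultant f_max = √[f_tx² + (f_v + f_ty)²] = √[5.899² + (1.9 + 4.944)²] = 9.036 kip/in.
Capacity per unit length: r_n/Ω = (1/2.0) × 0.6 × 90 × (0.707 × 0.375) = 7.158 kip/in.
9.036 > 7.158 → NOT adequate.

f_max ≈ 9.04 kip/in; NOT adequate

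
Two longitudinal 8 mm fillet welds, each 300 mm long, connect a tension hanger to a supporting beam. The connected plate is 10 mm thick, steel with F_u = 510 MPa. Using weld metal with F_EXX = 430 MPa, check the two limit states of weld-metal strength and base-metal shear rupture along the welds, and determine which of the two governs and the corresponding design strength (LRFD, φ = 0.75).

φR_n ≈ 657 kN (weld metal governs)

t_e = 0.707 × 8 = 5.656 mm; L = 600 mm.
Weld metal: φR_n = 0.75 × 0.6 × 430 × 5.656 × 600 × 10⁻³ = 656.7 kN.
Base metal (shear rupture): φR_n = 0.75 × 0.6 × 510 × 10 × 600 × 10⁻³ = 1377 kN.
Governing: weld metal.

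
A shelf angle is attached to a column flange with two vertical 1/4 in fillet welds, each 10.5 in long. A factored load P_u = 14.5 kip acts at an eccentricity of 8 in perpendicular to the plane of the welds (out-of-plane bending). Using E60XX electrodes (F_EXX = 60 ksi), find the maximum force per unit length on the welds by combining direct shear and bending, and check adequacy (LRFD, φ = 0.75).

f_max ≈ 3.23 kip/in; adequate

L_w = 2 × 10.5 = 21 in; section modulus (unit throat) S = 2 × L²/6 = 36.75 in².
Direct shear f_v = P/L_w = 14.5/21 = 0.6905 kip/in.
Moment M = P × e = 14.5 × 8 = 116 kip·in; bending f_b = M/S = 3.156 kip/in.
f_max = √(f_v² + f_b²) = √(0.6905² + 3.156²) = 3.231 kip/in.
φr_n = 0.75 × 0.6 × 60 × (0.707 × 0.25) = 4.772 kip/in → adequate.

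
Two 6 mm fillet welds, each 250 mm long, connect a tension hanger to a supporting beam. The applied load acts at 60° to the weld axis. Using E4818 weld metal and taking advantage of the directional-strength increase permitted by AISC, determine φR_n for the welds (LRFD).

φR_n ≈ 643 kN

E48XX → F_EXX = 480 MPa.
t_e = 0.707 × 6 = 4.242 mm; A_we = 4.242 × 500 = 2121 mm².
Directional factor: 1.0 + 0.5 sin^1.5(60°) = 1.403.
F_nw = 0.6 × 480 × 1.403 = 404.1 MPa.
φR_n = 0.75 × 404.1 × 2121 × 10⁻³ = 642.7 kN.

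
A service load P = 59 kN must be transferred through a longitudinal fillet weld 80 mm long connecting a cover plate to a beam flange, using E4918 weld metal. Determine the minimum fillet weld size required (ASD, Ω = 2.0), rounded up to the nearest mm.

E49XX → F_EXX = 490 MPa.
Total weld length L = 80 mm.
Required throat t_e = P × Ω / (0.6 F_EXX × L) = 59 × 2.0 / (0.6 × 490 × 80 × 10⁻³) = 5.017 mm.
Required leg w = t_e / 0.707 = 7.096 mm → use 8 mm.

w = 8 mm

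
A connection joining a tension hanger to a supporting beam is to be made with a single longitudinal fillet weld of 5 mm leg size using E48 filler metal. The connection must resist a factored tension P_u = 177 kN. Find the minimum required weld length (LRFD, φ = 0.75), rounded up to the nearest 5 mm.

E48XX → F_EXX = 480 MPa.
Throat t_e = 0.707 × 5 = 3.535 mm.
φr_n = 0.75 × 0.6 × 480 × 3.535 × 10⁻³ = 0.7636 kN/mm.
L_req = P_u / φr_n = 177 / 0.7636 = 231.8 mm total.
Round up → use L = 235 mm.

L = 235 mm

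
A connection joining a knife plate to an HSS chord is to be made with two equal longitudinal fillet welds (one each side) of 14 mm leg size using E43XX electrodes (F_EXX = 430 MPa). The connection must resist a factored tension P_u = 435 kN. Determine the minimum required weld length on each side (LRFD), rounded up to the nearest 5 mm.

Throat t_e = 0.707 × 14 = 9.898 mm.
φr_n = 0.75 × 0.6 × 430 × 9.898 × 10⁻³ = 1.915 kN/mm.
L_req = P_u / φr_n = 435 / 1.915 = 227.1 mm total.
Per side: 227.1 / 2 = 113.6 mm.
Round up → use L = 115 mm on each side.

L = 115 mm on each side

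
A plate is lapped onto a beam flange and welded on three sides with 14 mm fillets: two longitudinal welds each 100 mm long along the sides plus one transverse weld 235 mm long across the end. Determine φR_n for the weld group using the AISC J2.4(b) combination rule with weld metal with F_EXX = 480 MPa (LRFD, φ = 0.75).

φR_n ≈ 1120 kN

t_e = 0.707 × 14 = 9.898 mm.
R_nwl = 0.6 × 480 × 9.898 × 200 × 10⁻³ = 570.1 kN (longitudinal, 2 welds).
R_nwt = 0.6 × 480 × 9.898 × 235 × 10⁻³ = 669.9 kN (transverse, base value).
(i) R_nwl + R_nwt = 1240 kN; (ii) 0.85 R_nwl + 1.5 R_nwt = 1489 kN.
R_n = max = 1489 kN [governs: (ii)]; φR_n = 1117 kN.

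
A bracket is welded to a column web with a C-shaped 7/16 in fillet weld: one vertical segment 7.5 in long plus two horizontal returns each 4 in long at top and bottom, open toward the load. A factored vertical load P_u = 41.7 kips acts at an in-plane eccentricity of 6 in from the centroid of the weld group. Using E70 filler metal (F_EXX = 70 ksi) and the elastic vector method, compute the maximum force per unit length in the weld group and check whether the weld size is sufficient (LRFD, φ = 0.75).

Total weld length L_w = 15.5 in. Treat welds as unit-width lines.
Centroid: x̄ = 2×4×2 / 15.5 = 1.032 in from the vertical weld.
Polar moment about centroid: J = I_x + I_y = [7.5³/12 + 2×4×3.75²] + [7.5×1.032² + 2(4³/12 + 4×0.9677²)] = 173.8 in³.
Direct shear f_v = P/L_w = 41.7 / 15.5 = 2.69 kip/in (vertical).
Torsion M = P·e = 41.7 × 6 = 250.2 kip·in.
Critical point at (x, y) = (2.968, 3.75) from centroid. f_tx = M·y/J = 5.398 kip/in; f_ty = M·x/J = 4.272 kip/in.
Resultant f_max = √[f_tx² + (f_v + f_ty)²] = √[5.398² + (2.69 + 4.272)²] = 8.81 kip/in.
Capacity per unit length: φr_n = 0.75 × 0.6 × 70 × (0.707 × 0.4375) = 9.743 kip/in.
8.81 ≤ 9.743 → adequate.

f_max ≈ 8.81 kip/in; adequate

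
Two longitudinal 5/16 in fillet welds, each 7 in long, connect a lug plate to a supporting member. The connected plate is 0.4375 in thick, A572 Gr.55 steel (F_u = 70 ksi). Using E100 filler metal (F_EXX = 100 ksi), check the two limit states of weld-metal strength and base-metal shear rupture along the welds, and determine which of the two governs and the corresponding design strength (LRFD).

t_e = 0.707 × 0.3125 = 0.2209 in; L = 14 in.
Weld metal: φR_n = 0.75 × 0.6 × 100 × 0.2209 × 14 = 139.2 kips.
Base metal (shear rupture): φR_n = 0.75 × 0.6 × 70 × 0.4375 × 14 = 192.9 kips.
Governing: weld metal.

φR_n ≈ 139 kips (weld metal governs)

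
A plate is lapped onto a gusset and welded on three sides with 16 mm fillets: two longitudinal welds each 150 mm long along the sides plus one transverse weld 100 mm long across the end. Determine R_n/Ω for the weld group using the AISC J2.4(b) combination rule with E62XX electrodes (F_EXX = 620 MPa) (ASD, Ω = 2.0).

t_e = 0.707 × 16 = 11.31 mm.
R_nwl = 0.6 × 620 × 11.31 × 300 × 10⁻³ = 1262 kN (longitudinal, 2 welds).
R_nwt = 0.6 × 620 × 11.31 × 100 × 10⁻³ = 420.8 kN (transverse, base value).
(i) R_nwl + R_nwt = 1683 kN; (ii) 0.85 R_nwl + 1.5 R_nwt = 1704 kN.
R_n = max = 1704 kN [governs: (ii)]; R_n/Ω = 852.1 kN.

R_n/Ω ≈ 852 kN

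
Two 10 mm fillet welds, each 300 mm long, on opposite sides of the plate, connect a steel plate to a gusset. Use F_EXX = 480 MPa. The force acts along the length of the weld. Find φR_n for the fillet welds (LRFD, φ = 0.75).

Effective throat t_e = 0.707 × 10 = 7.07 mm.
Total length L = 600 mm; A_we = 7.07 × 600 = 4242 mm².
F_nw = 0.6 F_EXX = 0.6 × 480 = 288 MPa.
φR_n = 0.75 × 288 × 4242 × 10⁻³ = 916.3 kN.

φR_n ≈ 916 kN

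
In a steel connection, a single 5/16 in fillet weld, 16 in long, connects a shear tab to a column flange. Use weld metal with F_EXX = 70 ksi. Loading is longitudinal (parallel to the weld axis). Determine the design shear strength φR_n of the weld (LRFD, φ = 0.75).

φR_n ≈ 111 kips

Effective throat t_e = 0.707 × 0.3125 = 0.2209 in.
Total length L = 16 in; A_we = 0.2209 × 16 = 3.535 in².
F_nw = 0.6 F_EXX = 0.6 × 70 = 42 ksi.
φR_n = 0.75 × 42 × 3.535 = 111.4 kips.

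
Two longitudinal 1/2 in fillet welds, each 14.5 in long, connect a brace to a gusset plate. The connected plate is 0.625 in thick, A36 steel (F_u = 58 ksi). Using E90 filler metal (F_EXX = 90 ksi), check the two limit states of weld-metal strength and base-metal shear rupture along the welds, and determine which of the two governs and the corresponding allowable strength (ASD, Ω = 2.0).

R_n/Ω ≈ 277 kips (weld metal governs)

t_e = 0.707 × 0.5 = 0.3535 in; L = 29 in.
Weld metal: R_n/Ω = (1/2.0) × 0.6 × 90 × 0.3535 × 29 = 276.8 kips.
Base metal (shear rupture): R_n/Ω = (1/2.0) × 0.6 × 58 × 0.625 × 29 = 315.4 kips.
Governing: weld metal.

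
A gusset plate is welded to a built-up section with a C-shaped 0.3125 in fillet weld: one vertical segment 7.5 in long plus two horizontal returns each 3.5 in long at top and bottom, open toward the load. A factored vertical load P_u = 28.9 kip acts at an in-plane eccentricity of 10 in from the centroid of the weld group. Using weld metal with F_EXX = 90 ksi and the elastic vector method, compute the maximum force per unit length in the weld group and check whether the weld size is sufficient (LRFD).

Total weld length L_w = 14.5 in. Treat welds as unit-width lines.
Centroid: x̄ = 2×3.5×1.75 / 14.5 = 0.8448 in from the vertical weld.
Polar moment about centroid: J = I_x + I_y = [7.5³/12 + 2×3.5×3.75²] + [7.5×0.8448² + 2(3.5³/12 + 3.5×0.9052²)] = 151.8 in³.
Direct shear f_v = P/L_w = 28.9 / 14.5 = 1.993 kip/in (vertical).
Torsion M = P·e = 28.9 × 10 = 289 kip·in.
Critical point at (x, y) = (2.655, 3.75) from centroid. f_tx = M·y/J = 7.138 kip/in; f_ty = M·x/J = 5.054 kip/in.
Resultant f_max = √[f_tx² + (f_v + f_ty)²] = √[7.138² + (1.993 + 5.054)²] = 10.03 kip/in.
Capacity per unit length: φr_n = 0.75 × 0.6 × 90 × (0.707 × 0.3125) = 8.948 kip/in.
10.03 > 8.948 → NOT adequate.

f_max ≈ 10 kip/in; NOT adequate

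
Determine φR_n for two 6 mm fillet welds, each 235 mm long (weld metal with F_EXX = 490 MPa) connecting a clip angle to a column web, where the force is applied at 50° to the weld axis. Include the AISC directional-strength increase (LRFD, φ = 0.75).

t_e = 0.707 × 6 = 4.242 mm; A_we = 4.242 × 470 = 1994 mm².
Directional factor: 1.0 + 0.5 sin^1.5(50°) = 1.335.
F_nw = 0.6 × 490 × 1.335 = 392.6 MPa.
φR_n = 0.75 × 392.6 × 1994 × 10⁻³ = 587 kN.

φR_n ≈ 587 kN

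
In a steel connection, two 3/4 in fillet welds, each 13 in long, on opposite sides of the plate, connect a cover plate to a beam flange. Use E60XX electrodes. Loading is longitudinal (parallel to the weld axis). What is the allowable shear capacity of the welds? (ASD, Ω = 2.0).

E60XX → F_EXX = 60 ksi.
Effective throat t_e = 0.707 × 0.75 = 0.5302 in.
Total length L = 26 in; A_we = 0.5302 × 26 = 13.79 in².
F_nw = 0.6 F_EXX = 0.6 × 60 = 36 ksi.
R_n = 36 × 13.79 = 496.3 kips; R_n/Ω = 496.3/2.0 = 248.2 kips.

R_n/Ω ≈ 248 kips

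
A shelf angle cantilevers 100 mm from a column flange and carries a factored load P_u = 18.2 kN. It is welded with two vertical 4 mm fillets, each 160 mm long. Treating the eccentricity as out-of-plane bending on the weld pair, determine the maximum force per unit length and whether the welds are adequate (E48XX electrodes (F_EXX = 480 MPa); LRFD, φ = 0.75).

f_max ≈ 221 N/mm; adequate

L_w = 2 × 160 = 320 mm; section modulus (unit throat) S = 2 × L²/6 = 8533 mm².
Direct shear f_v = P/L_w = 18.2×10³/320 = 56.88 N/mm.
Moment M = P × e = 18.2×10³ × 100 = 1820000 N·mm; bending f_b = M/S = 213.3 N/mm.
f_max = √(f_v² + f_b²) = √(56.88² + 213.3²) = 220.7 N/mm.
φr_n = 0.75 × 0.6 × 480 × (0.707 × 4) = 610.8 N/mm → adequate.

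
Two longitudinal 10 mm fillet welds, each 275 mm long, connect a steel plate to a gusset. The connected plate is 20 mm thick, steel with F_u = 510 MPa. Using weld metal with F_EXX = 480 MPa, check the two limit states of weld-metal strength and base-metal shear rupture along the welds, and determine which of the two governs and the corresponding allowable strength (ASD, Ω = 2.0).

R_n/Ω ≈ 560 kN (weld metal governs)

t_e = 0.707 × 10 = 7.07 mm; L = 550 mm.
Weld metal: R_n/Ω = (1/2.0) × 0.6 × 480 × 7.07 × 550 × 10⁻³ = 559.9 kN.
Base metal (shear rupture): R_n/Ω = (1/2.0) × 0.6 × 510 × 20 × 550 × 10⁻³ = 1683 kN.
Governing: weld metal.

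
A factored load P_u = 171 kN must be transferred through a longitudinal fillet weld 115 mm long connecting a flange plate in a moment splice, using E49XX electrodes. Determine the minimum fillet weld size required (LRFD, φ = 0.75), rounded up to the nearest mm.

w = 10 mm

E49XX → F_EXX = 490 MPa.
Total weld length L = 115 mm.
Required throat t_e = P_u / (φ × 0.6 F_EXX × L) = 171 / (0.75 × 0.6 × 490 × 115 × 10⁻³) = 6.744 mm.
Required leg w = t_e / 0.707 = 9.538 mm → use 10 mm.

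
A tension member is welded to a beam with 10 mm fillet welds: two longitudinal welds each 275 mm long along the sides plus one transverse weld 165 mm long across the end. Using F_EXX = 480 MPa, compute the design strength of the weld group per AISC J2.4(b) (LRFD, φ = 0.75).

φR_n ≈ 1090 kN

t_e = 0.707 × 10 = 7.07 mm.
R_nwl = 0.6 × 480 × 7.07 × 550 × 10⁻³ = 1120 kN (longitudinal, 2 welds).
R_nwt = 0.6 × 480 × 7.07 × 165 × 10⁻³ = 336 kN (transverse, base value).
(i) R_nwl + R_nwt = 1456 kN; (ii) 0.85 R_nwl + 1.5 R_nwt = 1456 kN.
R_n = max = 1456 kN [governs: (i)]; φR_n = 1092 kN.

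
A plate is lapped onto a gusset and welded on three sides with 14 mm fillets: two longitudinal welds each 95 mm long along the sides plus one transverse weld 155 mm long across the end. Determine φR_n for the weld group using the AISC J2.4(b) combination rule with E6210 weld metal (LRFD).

φR_n ≈ 1090 kN

E62XX → F_EXX = 620 MPa.
t_e = 0.707 × 14 = 9.898 mm.
R_nwl = 0.6 × 620 × 9.898 × 190 × 10⁻³ = 699.6 kN (longitudinal, 2 welds).
R_nwt = 0.6 × 620 × 9.898 × 155 × 10⁻³ = 570.7 kN (transverse, base value).
(i) R_nwl + R_nwt = 1270 kN; (ii) 0.85 R_nwl + 1.5 R_nwt = 1451 kN.
R_n = max = 1451 kN [governs: (ii)]; φR_n = 1088 kN.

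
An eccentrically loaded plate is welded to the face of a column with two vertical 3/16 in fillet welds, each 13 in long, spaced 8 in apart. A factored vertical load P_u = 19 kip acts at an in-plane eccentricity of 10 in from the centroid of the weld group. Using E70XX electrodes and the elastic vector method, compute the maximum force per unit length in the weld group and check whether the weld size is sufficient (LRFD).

f_max ≈ 2.32 kip/in; adequate

E70XX → F_EXX = 70 ksi.
Total weld length L_w = 26 in. Treat welds as unit-width lines.
Polar moment about centroid: J = 2[d³/12 + d(b/2)²] = 2[13³/12 + 13×4²] = 782.2 in³.
Direct shear f_v = P/L_w = 19 / 26 = 0.7308 kip/in (vertical).
Torsion M = P·e = 19 × 10 = 190 kip·in.
Critical point at (x, y) = (4, 6.5) from centroid. f_tx = M·y/J = 1.579 kip/in; f_ty = M·x/J = 0.9717 kip/in.
Resultant f_max = √[f_tx² + (f_v + f_ty)²] = √[1.579² + (0.7308 + 0.9717)²] = 2.322 kip/in.
Capacity per unit length: φr_n = 0.75 × 0.6 × 70 × (0.707 × 0.1875) = 4.176 kip/in.
2.322 ≤ 4.176 → adequate.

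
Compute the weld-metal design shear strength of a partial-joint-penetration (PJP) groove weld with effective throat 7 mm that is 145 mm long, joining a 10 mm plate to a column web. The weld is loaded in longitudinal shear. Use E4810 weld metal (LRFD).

E48XX → F_EXX = 480 MPa.
Effective throat (given) t_e = 7 mm.
A_we = 7 × 145 = 1015 mm².
F_nw = 0.6 F_EXX = 288 MPa.
φR_n = 0.75 × 288 × 1015 × 10⁻³ = 219.2 kN.

φR_n ≈ 219 kN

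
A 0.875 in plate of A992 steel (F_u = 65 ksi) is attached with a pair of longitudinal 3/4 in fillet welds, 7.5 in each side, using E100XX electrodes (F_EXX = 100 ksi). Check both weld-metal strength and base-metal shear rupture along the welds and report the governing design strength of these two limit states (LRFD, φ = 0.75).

φR_n ≈ 358 kips (weld metal governs)

t_e = 0.707 × 0.75 = 0.5302 in; L = 15 in.
Weld metal: φR_n = 0.75 × 0.6 × 100 × 0.5302 × 15 = 357.9 kips.
Base metal (shear rupture): φR_n = 0.75 × 0.6 × 65 × 0.875 × 15 = 383.9 kips.
Governing: weld metal.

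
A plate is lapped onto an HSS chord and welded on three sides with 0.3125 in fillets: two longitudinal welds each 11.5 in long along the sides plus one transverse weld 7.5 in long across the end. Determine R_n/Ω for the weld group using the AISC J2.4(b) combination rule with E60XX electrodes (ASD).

E60XX → F_EXX = 60 ksi.
t_e = 0.707 × 0.3125 = 0.2209 in.
R_nwl = 0.6 × 60 × 0.2209 × 23 = 182.9 kips (longitudinal, 2 welds).
R_nwt = 0.6 × 60 × 0.2209 × 7.5 = 59.65 kips (transverse, base value).
(i) R_nwl + R_nwt = 242.6 kips; (ii) 0.85 R_nwl + 1.5 R_nwt = 245 kips.
R_n = max = 245 kips [governs: (ii)]; R_n/Ω = 122.5 kips.

R_n/Ω ≈ 122 kips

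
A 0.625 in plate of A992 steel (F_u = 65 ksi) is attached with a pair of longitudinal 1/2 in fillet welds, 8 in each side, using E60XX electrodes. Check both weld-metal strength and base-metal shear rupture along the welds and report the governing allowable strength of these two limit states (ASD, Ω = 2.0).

R_n/Ω ≈ 102 kip (weld metal governs)

E60XX → F_EXX = 60 ksi.
t_e = 0.707 × 0.5 = 0.3535 in; L = 16 in.
Weld metal: R_n/Ω = (1/2.0) × 0.6 × 60 × 0.3535 × 16 = 101.8 kip.
Base metal (shear rupture): R_n/Ω = (1/2.0) × 0.6 × 65 × 0.625 × 16 = 195 kip.
Governing: weld metal.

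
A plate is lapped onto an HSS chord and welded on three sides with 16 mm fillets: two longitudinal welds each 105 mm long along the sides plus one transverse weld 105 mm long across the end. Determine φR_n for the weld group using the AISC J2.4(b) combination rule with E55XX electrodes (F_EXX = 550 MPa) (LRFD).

t_e = 0.707 × 16 = 11.31 mm.
R_nwl = 0.6 × 550 × 11.31 × 210 × 10⁻³ = 783.9 kN (longitudinal, 2 welds).
R_nwt = 0.6 × 550 × 11.31 × 105 × 10⁻³ = 392 kN (transverse, base value).
(i) R_nwl + R_nwt = 1176 kN; (ii) 0.85 R_nwl + 1.5 R_nwt = 1254 kN.
R_n = max = 1254 kN [governs: (ii)]; φR_n = 940.7 kN.

φR_n ≈ 941 kN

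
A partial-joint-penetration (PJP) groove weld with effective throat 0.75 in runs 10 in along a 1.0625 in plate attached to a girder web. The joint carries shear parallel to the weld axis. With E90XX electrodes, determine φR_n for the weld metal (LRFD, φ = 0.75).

φR_n ≈ 304 kip

E90XX → F_EXX = 90 ksi.
Effective throat (given) t_e = 0.75 in.
A_we = 0.75 × 10 = 7.5 in².
F_nw = 0.6 F_EXX = 54 ksi.
φR_n = 0.75 × 54 × 7.5 = 303.8 kip.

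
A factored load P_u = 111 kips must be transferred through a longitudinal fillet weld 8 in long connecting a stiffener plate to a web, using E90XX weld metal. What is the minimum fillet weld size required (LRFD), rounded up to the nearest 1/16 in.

E90XX → F_EXX = 90 ksi.
Total weld length L = 8 in.
Required throat t_e = P_u / (φ × 0.6 F_EXX × L) = 111 / (0.75 × 0.6 × 90 × 8) = 0.3426 in.
Required leg w = t_e / 0.707 = 0.4846 in → use 1/2 in.

w = 1/2 in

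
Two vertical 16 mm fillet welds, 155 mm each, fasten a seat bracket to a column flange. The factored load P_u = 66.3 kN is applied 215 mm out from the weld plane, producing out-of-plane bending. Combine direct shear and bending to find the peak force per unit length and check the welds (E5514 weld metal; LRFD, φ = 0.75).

E55XX → F_EXX = 550 MPa.
L_w = 2 × 155 = 310 mm; section modulus (unit throat) S = 2 × L²/6 = 8008 mm².
Direct shear f_v = P/L_w = 66.3×10³/310 = 213.9 N/mm.
Moment M = P × e = 66.3×10³ × 215 = 14254000 N·mm; bending f_b = M/S = 1780 N/mm.
f_max = √(f_v² + f_b²) = √(213.9² + 1780²) = 1793 N/mm.
φr_n = 0.75 × 0.6 × 550 × (0.707 × 16) = 2800 N/mm → adequate.

f_max ≈ 1790 N/mm; adequate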